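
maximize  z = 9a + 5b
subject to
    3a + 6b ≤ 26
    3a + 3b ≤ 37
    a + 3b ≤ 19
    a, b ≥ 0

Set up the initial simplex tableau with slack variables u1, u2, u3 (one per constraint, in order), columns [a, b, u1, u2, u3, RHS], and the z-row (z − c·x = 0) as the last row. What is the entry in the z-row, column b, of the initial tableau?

The z-row carries the negated objective coefficients: the b entry is -5.

-5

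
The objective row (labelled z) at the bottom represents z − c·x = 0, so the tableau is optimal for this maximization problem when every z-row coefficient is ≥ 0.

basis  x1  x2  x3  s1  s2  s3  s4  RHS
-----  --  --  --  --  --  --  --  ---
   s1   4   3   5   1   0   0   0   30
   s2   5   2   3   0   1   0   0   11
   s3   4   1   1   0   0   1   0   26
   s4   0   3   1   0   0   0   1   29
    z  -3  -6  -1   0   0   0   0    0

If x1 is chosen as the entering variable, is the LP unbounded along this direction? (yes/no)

Column x1 has positive entries in row(s) 1, 2, 3, so the ratio test bounds it — not unbounded.

no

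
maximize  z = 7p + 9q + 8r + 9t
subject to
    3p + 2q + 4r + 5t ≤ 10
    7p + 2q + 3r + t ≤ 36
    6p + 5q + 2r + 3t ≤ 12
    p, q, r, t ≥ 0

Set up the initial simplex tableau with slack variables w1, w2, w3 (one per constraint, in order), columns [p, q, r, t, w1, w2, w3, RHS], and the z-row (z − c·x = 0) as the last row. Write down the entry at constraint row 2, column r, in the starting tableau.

Constraint 2 has coefficient 3 on r.

3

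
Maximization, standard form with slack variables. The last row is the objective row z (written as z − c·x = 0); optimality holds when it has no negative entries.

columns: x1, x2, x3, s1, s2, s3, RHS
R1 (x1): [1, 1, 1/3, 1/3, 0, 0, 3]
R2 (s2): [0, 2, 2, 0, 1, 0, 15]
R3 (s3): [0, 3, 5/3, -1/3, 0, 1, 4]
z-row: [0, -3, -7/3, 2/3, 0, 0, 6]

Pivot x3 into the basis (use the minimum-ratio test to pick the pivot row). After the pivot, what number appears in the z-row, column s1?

Ratio test on column x3 — row 1: 3/(1/3) = 9; row 2: 15/2 = 15/2; row 3: 4/(5/3) = 12/5. Minimum is 12/5 at row 3 (s3 leaves); pivot element 5/3.
Divide row 3 by 5/3; eliminate column x3 from the other rows.
z-row update in column s1: 2/3 − (-7/3)·(-1/5) = 1/5.

1/5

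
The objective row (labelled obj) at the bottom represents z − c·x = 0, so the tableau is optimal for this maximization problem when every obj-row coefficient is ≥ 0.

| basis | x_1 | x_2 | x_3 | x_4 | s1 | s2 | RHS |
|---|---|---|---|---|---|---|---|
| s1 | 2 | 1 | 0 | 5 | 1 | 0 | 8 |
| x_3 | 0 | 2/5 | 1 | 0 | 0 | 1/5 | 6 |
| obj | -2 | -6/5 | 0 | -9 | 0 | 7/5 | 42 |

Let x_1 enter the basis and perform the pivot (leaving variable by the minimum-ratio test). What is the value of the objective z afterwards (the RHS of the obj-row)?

50

Ratio test on column x_1 — row 1: 8/2 = 4; row 2: entry 0 ≤ 0. Minimum is 4 at row 1 (s1 leaves); pivot element 2.
Pivot on row 1; the obj-row RHS becomes 42 − (-2)·4 = 50.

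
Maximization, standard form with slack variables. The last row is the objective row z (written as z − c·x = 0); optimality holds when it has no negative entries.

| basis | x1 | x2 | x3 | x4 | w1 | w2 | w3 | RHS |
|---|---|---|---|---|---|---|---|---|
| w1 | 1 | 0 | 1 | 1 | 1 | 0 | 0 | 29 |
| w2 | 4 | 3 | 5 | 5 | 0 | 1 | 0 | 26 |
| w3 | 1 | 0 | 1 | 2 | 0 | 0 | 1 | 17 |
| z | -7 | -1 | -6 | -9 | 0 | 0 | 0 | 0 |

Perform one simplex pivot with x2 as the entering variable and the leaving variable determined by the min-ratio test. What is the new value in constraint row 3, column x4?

2

Ratio test on column x2 — row 1: entry 0 ≤ 0; row 2: 26/3 = 26/3; row 3: entry 0 ≤ 0. Minimum is 26/3 at row 2 (w2 leaves); pivot element 3.
Divide row 2 by 3; eliminate column x2 from the other rows.
Row 3 update in column x4: 2 − 0·(5/3) = 2.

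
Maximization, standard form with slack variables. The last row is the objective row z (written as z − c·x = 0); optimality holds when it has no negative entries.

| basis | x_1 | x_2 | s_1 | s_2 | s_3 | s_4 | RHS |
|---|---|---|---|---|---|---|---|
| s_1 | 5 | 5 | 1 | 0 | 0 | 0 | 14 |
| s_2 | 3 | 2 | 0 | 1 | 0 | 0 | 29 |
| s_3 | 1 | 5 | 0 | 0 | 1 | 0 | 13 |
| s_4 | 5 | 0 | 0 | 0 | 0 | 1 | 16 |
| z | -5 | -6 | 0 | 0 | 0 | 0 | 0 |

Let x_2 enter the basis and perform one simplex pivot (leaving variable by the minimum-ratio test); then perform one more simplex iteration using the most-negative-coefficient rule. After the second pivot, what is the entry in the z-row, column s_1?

19/20

Ratio test on column x_2 — row 1: 14/5 = 14/5; row 2: 29/2 = 29/2; row 3: 13/5 = 13/5; row 4: entry 0 ≤ 0. Minimum is 13/5 at row 3 (s_3 leaves); pivot element 5.
Divide row 3 by 5; eliminate column x_2 from the other rows.
Second iteration: most negative z-row entry is -19/5 in column x_1, so x_1 enters.
Ratio test on column x_1 — row 1: 1/4 = 1/4; row 2: (119/5)/(13/5) = 119/13; row 3: (13/5)/(1/5) = 13; row 4: 16/5 = 16/5. Minimum is 1/4 at row 1 (s_1 leaves); pivot element 4.
Divide row 1 by 4; eliminate column x_1 from the other rows.
After both pivots, the entry at the z-row, column s_1 is 19/20.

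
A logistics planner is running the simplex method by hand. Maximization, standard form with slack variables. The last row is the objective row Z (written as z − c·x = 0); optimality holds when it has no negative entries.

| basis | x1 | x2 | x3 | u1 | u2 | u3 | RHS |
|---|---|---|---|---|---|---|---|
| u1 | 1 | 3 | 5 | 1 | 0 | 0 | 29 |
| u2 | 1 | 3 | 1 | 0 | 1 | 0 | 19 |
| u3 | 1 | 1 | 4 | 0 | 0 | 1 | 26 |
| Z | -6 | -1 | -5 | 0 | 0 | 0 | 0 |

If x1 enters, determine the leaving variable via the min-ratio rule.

u2

Column x1 entries and ratios — u1: 29/1 = 29; u2: 19/1 = 19; u3: 26/1 = 26.
Smallest ratio is 19 in the row of u2, so u2 leaves.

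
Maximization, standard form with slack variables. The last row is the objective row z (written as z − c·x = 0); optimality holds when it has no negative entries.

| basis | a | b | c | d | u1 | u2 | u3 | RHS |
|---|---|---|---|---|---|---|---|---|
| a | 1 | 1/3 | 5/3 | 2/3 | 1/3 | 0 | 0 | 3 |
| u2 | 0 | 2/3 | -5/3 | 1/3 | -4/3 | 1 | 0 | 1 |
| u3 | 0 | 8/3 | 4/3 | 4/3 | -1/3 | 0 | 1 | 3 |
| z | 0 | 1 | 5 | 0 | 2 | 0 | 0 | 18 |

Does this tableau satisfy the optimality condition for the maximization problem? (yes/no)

Every z-row coefficient is ≥ 0, so the tableau is optimal.

yes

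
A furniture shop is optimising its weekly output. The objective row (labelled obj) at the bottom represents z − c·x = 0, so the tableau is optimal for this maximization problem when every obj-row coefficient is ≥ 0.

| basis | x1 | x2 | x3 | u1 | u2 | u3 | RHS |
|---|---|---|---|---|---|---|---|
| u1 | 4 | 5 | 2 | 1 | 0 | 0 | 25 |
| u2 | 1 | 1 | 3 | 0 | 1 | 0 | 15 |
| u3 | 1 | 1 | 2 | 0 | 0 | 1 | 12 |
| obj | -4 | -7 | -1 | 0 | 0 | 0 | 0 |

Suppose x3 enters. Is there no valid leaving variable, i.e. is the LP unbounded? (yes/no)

Column x3 has positive entries in row(s) 1, 2, 3, so the ratio test bounds it — not unbounded.

no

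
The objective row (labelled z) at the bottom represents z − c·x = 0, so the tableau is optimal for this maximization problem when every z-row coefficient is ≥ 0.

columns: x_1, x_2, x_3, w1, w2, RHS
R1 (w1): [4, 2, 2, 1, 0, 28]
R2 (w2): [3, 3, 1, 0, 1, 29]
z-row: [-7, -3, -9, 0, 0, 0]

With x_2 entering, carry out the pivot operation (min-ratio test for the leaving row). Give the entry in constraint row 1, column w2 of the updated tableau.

Ratio test on column x_2 — row 1: 28/2 = 14; row 2: 29/3 = 29/3. Minimum is 29/3 at row 2 (w2 leaves); pivot element 3.
Divide row 2 by 3; eliminate column x_2 from the other rows.
Row 1 update in column w2: 0 − 2·(1/3) = -2/3.

-2/3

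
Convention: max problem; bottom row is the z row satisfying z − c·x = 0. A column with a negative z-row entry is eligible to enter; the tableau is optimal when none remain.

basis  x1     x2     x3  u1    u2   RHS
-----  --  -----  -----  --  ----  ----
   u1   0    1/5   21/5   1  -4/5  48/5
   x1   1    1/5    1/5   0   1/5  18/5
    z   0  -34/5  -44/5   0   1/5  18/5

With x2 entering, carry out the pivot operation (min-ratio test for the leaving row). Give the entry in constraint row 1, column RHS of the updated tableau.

6

Ratio test on column x2 — row 1: (48/5)/(1/5) = 48; row 2: (18/5)/(1/5) = 18. Minimum is 18 at row 2 (x1 leaves); pivot element 1/5.
Divide row 2 by 1/5; eliminate column x2 from the other rows.
Row 1 update in column RHS: 48/5 − (1/5)·18 = 6.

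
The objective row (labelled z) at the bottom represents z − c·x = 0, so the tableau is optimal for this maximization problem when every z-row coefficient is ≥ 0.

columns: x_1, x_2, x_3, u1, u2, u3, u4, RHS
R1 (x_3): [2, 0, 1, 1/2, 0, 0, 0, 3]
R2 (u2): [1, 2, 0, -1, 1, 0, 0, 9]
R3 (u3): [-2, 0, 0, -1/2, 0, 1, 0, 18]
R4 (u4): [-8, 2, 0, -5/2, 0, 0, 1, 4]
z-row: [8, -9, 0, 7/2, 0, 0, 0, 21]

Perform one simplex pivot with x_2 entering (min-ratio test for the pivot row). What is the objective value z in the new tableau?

39

Ratio test on column x_2 — row 1: entry 0 ≤ 0; row 2: 9/2 = 9/2; row 3: entry 0 ≤ 0; row 4: 4/2 = 2. Minimum is 2 at row 4 (u4 leaves); pivot element 2.
Pivot on row 4; the z-row RHS becomes 21 − (-9)·2 = 39.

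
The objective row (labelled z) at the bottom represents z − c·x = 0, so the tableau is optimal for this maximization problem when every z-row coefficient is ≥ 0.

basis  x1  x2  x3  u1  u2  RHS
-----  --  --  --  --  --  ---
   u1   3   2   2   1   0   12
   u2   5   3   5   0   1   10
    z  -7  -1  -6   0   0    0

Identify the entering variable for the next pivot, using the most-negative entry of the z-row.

x1

Negative z-row entries: x1: -7, x2: -1, x3: -6.
The most negative is -7 in column x1, so x1 enters.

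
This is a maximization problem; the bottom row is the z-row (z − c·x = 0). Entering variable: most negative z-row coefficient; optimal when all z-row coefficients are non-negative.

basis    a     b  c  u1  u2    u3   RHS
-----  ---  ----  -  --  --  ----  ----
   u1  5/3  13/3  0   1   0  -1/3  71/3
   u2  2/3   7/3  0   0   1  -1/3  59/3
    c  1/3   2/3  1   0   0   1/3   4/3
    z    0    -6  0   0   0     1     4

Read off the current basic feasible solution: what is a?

a is not in the basis, so in the current basic feasible solution a = 0.

0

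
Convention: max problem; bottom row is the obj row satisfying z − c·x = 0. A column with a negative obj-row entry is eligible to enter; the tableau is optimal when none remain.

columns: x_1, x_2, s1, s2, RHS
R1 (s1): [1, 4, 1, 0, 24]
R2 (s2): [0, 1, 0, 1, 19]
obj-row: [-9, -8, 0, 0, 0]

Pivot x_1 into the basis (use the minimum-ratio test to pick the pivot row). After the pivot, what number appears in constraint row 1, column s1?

Ratio test on column x_1 — row 1: 24/1 = 24; row 2: entry 0 ≤ 0. Minimum is 24 at row 1 (s1 leaves); pivot element 1.
Divide row 1 by 1; eliminate column x_1 from the other rows.
In the new row 1, the s1 entry is the old entry divided by the pivot: 1/1 = 1.

1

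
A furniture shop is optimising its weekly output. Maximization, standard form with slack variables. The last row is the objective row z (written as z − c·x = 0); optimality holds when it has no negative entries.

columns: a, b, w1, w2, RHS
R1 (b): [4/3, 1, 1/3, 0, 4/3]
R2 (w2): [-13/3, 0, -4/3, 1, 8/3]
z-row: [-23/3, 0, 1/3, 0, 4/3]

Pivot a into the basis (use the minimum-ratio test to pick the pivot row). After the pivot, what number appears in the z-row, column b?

23/4

Ratio test on column a — row 1: (4/3)/(4/3) = 1; row 2: entry -13/3 ≤ 0. Minimum is 1 at row 1 (b leaves); pivot element 4/3.
Divide row 1 by 4/3; eliminate column a from the other rows.
z-row update in column b: 0 − (-23/3)·(3/4) = 23/4.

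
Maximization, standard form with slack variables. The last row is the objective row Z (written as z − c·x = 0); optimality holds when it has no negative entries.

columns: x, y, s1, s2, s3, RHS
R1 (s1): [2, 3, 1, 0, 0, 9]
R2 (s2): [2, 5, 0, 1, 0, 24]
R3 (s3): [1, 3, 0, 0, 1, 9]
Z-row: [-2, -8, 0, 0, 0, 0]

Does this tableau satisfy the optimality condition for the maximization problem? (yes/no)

The Z-row has a negative entry -8 in column y, so it is not optimal.

no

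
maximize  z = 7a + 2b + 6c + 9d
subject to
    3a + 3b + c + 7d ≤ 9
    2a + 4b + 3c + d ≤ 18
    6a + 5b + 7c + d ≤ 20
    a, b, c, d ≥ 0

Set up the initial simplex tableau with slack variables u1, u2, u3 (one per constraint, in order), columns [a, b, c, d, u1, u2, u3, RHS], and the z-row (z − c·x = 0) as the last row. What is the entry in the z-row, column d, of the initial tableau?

-9

The z-row carries the negated objective coefficients: the d entry is -9.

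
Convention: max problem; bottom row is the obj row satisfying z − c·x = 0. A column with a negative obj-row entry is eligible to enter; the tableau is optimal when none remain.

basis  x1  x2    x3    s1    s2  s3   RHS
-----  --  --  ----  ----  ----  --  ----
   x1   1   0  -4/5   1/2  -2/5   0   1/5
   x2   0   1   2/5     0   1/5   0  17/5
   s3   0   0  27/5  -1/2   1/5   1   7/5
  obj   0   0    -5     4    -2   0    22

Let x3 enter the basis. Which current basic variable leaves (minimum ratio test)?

Column x3 entries and ratios — x1: -4/5 ≤ 0, skip; x2: (17/5)/(2/5) = 17/2; s3: (7/5)/(27/5) = 7/27.
Smallest ratio is 7/27 in the row of s3, so s3 leaves.

s3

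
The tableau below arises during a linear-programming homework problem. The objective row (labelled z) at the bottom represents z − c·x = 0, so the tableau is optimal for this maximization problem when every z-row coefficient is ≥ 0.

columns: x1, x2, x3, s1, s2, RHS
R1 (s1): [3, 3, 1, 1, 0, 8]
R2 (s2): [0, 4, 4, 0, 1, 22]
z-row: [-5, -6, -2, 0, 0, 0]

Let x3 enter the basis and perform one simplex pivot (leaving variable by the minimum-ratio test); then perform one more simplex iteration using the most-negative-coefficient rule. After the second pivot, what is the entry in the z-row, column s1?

5/3

Ratio test on column x3 — row 1: 8/1 = 8; row 2: 22/4 = 11/2. Minimum is 11/2 at row 2 (s2 leaves); pivot element 4.
Divide row 2 by 4; eliminate column x3 from the other rows.
Second iteration: most negative z-row entry is -5 in column x1, so x1 enters.
Ratio test on column x1 — row 1: (5/2)/3 = 5/6; row 2: entry 0 ≤ 0. Minimum is 5/6 at row 1 (s1 leaves); pivot element 3.
Divide row 1 by 3; eliminate column x1 from the other rows.
After both pivots, the entry at the z-row, column s1 is 5/3.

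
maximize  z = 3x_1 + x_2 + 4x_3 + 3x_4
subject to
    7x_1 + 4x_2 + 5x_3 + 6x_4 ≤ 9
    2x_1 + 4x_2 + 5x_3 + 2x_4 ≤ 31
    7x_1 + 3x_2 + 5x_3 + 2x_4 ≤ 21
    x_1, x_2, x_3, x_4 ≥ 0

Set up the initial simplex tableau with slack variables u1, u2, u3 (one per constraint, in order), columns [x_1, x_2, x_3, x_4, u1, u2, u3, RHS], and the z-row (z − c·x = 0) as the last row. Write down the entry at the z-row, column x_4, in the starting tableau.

-3

The z-row carries the negated objective coefficients: the x_4 entry is -3.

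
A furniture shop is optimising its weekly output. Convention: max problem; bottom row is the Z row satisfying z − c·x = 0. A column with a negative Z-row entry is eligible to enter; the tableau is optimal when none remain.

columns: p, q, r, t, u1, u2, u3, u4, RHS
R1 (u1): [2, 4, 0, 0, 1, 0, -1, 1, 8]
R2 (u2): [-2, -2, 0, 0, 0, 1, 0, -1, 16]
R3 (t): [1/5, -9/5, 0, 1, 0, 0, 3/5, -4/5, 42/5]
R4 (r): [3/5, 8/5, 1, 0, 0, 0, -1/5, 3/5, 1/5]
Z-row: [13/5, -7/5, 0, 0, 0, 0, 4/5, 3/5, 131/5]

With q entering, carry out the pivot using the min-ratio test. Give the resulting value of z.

211/8

Ratio test on column q — row 1: 8/4 = 2; row 2: entry -2 ≤ 0; row 3: entry -9/5 ≤ 0; row 4: (1/5)/(8/5) = 1/8. Minimum is 1/8 at row 4 (r leaves); pivot element 8/5.
Pivot on row 4; the Z-row RHS becomes 131/5 − (-7/5)·(1/8) = 211/8.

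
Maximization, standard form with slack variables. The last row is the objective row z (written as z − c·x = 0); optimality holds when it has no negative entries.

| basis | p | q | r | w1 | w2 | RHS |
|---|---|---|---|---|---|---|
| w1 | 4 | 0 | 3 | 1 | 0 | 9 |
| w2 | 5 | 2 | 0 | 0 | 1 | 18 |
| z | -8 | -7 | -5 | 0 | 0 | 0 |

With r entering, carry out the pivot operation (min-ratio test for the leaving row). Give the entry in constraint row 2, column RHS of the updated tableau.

Ratio test on column r — row 1: 9/3 = 3; row 2: entry 0 ≤ 0. Minimum is 3 at row 1 (w1 leaves); pivot element 3.
Divide row 1 by 3; eliminate column r from the other rows.
Row 2 update in column RHS: 18 − 0·3 = 18.

18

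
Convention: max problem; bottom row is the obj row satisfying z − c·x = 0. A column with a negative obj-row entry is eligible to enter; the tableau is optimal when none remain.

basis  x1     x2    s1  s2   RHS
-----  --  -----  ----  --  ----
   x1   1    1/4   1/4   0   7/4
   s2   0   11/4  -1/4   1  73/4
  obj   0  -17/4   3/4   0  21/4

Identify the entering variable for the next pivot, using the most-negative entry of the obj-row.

Negative obj-row entries: x2: -17/4.
The most negative is -17/4 in column x2, so x2 enters.

x2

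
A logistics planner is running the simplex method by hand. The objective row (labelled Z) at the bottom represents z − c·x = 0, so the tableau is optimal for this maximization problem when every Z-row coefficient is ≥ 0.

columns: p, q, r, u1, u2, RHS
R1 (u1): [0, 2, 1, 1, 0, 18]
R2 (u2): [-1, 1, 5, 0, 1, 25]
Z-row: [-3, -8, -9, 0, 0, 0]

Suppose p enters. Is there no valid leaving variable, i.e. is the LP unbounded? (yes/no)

Every constraint-row entry in column p is ≤ 0, so increasing p is unbounded.

yes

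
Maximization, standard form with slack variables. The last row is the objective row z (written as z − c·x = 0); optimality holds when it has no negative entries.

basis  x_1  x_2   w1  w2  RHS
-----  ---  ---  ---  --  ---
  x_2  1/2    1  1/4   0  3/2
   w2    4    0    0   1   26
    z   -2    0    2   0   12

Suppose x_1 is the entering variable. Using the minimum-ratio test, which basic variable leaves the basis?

Column x_1 entries and ratios — x_2: (3/2)/(1/2) = 3; w2: 26/4 = 13/2.
Smallest ratio is 3 in the row of x_2, so x_2 leaves.

x_2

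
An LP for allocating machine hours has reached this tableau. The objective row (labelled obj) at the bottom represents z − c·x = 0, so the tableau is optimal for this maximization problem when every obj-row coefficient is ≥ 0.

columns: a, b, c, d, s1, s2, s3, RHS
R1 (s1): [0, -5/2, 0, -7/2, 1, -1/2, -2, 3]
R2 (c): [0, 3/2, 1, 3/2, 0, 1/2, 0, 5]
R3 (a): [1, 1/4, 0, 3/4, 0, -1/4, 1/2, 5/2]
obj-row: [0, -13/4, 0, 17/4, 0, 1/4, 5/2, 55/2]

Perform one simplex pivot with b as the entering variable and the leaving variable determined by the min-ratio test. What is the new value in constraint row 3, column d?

Ratio test on column b — row 1: entry -5/2 ≤ 0; row 2: 5/(3/2) = 10/3; row 3: (5/2)/(1/4) = 10. Minimum is 10/3 at row 2 (c leaves); pivot element 3/2.
Divide row 2 by 3/2; eliminate column b from the other rows.
Row 3 update in column d: 3/4 − (1/4)·1 = 1/2.

1/2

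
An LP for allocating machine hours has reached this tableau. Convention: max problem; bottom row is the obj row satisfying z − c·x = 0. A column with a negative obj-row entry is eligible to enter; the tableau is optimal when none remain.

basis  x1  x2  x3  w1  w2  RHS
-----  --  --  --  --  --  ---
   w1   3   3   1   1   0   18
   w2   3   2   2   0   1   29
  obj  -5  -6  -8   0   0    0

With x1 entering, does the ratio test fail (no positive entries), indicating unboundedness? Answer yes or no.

Column x1 has positive entries in row(s) 1, 2, so the ratio test bounds it — not unbounded.

no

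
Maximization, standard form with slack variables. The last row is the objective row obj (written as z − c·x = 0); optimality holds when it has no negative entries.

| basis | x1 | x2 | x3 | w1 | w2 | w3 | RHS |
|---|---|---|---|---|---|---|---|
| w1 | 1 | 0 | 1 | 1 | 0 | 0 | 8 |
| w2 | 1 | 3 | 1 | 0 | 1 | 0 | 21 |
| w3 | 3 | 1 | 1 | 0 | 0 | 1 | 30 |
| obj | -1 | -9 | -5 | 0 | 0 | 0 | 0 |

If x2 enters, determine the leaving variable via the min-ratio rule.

w2

Column x2 entries and ratios — w1: 0 ≤ 0, skip; w2: 21/3 = 7; w3: 30/1 = 30.
Smallest ratio is 7 in the row of w2, so w2 leaves.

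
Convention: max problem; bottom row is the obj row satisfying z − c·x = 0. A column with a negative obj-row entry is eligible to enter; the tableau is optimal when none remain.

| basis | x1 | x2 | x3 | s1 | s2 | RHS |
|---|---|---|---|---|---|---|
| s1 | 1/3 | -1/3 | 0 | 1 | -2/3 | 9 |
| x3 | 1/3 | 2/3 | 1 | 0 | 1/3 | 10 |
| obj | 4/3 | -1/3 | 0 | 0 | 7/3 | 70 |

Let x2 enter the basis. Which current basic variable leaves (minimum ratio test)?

Column x2 entries and ratios — s1: -1/3 ≤ 0, skip; x3: 10/(2/3) = 15.
Smallest ratio is 15 in the row of x3, so x3 leaves.

x3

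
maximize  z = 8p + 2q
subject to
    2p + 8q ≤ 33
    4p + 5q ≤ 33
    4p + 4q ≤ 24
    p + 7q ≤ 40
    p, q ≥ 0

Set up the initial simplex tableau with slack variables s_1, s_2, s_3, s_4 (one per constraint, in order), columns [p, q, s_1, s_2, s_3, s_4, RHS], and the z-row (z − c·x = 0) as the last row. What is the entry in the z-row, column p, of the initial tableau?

-8

The z-row carries the negated objective coefficients: the p entry is -8.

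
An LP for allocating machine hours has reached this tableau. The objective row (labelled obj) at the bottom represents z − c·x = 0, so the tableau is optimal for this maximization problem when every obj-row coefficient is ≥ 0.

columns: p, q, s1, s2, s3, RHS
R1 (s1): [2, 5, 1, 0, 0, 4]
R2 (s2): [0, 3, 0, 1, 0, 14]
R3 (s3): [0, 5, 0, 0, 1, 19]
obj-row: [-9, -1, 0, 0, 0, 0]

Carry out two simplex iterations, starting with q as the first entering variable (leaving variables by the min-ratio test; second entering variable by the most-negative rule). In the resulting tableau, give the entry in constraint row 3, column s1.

0

Ratio test on column q — row 1: 4/5 = 4/5; row 2: 14/3 = 14/3; row 3: 19/5 = 19/5. Minimum is 4/5 at row 1 (s1 leaves); pivot element 5.
Divide row 1 by 5; eliminate column q from the other rows.
Second iteration: most negative obj-row entry is -43/5 in column p, so p enters.
Ratio test on column p — row 1: (4/5)/(2/5) = 2; row 2: entry -6/5 ≤ 0; row 3: entry -2 ≤ 0. Minimum is 2 at row 1 (q leaves); pivot element 2/5.
Divide row 1 by 2/5; eliminate column p from the other rows.
After both pivots, the entry at constraint row 3, column s1 is 0.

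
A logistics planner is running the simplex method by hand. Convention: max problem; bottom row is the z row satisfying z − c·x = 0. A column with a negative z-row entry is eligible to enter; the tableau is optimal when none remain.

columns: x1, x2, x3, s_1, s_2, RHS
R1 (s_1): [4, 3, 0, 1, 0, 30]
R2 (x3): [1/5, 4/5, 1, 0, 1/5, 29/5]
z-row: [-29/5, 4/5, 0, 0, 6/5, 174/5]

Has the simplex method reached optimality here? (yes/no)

no

The z-row has a negative entry -29/5 in column x1, so it is not optimal.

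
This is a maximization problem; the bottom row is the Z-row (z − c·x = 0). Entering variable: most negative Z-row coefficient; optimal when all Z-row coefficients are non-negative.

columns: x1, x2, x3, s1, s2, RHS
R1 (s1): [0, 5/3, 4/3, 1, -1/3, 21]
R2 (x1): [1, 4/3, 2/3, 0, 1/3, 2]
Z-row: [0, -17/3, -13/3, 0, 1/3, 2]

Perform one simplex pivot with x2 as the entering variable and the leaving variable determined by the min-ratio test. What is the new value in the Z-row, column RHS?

Ratio test on column x2 — row 1: 21/(5/3) = 63/5; row 2: 2/(4/3) = 3/2. Minimum is 3/2 at row 2 (x1 leaves); pivot element 4/3.
Divide row 2 by 4/3; eliminate column x2 from the other rows.
Z-row update in column RHS: 2 − (-17/3)·(3/2) = 21/2.

21/2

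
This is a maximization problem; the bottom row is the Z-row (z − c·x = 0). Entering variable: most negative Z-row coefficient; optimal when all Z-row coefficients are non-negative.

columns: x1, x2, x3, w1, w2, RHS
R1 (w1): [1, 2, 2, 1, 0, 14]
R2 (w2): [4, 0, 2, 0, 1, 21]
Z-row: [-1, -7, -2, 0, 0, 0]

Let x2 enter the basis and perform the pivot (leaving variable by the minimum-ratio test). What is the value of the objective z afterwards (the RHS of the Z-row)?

Ratio test on column x2 — row 1: 14/2 = 7; row 2: entry 0 ≤ 0. Minimum is 7 at row 1 (w1 leaves); pivot element 2.
Pivot on row 1; the Z-row RHS becomes 0 − (-7)·7 = 49.

49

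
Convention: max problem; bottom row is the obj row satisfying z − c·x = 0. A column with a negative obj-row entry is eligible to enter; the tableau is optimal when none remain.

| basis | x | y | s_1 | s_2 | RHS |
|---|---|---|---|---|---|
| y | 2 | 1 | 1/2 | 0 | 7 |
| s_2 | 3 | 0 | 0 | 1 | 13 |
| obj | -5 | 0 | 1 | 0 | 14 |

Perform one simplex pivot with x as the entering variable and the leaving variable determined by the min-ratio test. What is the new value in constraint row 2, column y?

-3/2

Ratio test on column x — row 1: 7/2 = 7/2; row 2: 13/3 = 13/3. Minimum is 7/2 at row 1 (y leaves); pivot element 2.
Divide row 1 by 2; eliminate column x from the other rows.
Row 2 update in column y: 0 − 3·(1/2) = -3/2.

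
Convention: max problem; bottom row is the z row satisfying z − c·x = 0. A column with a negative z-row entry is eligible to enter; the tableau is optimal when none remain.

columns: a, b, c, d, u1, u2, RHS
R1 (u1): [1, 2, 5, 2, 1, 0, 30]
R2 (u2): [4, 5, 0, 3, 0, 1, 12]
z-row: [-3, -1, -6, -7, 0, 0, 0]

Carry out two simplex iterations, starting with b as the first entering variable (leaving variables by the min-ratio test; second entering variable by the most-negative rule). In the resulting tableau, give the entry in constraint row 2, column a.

4/3

Ratio test on column b — row 1: 30/2 = 15; row 2: 12/5 = 12/5. Minimum is 12/5 at row 2 (u2 leaves); pivot element 5.
Divide row 2 by 5; eliminate column b from the other rows.
Second iteration: most negative z-row entry is -32/5 in column d, so d enters.
Ratio test on column d — row 1: (126/5)/(4/5) = 63/2; row 2: (12/5)/(3/5) = 4. Minimum is 4 at row 2 (b leaves); pivot element 3/5.
Divide row 2 by 3/5; eliminate column d from the other rows.
After both pivots, the entry at constraint row 2, column a is 4/3.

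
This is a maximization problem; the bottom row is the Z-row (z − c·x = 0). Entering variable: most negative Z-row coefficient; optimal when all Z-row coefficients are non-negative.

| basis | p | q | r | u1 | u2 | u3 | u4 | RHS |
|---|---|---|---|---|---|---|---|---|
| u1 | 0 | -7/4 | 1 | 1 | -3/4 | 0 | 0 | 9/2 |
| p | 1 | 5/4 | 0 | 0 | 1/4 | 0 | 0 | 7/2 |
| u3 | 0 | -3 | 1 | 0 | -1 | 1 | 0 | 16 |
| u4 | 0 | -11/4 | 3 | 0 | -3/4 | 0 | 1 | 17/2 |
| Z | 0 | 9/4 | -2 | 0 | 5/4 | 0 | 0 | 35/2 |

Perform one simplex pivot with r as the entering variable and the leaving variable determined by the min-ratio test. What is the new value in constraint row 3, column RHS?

Ratio test on column r — row 1: (9/2)/1 = 9/2; row 2: entry 0 ≤ 0; row 3: 16/1 = 16; row 4: (17/2)/3 = 17/6. Minimum is 17/6 at row 4 (u4 leaves); pivot element 3.
Divide row 4 by 3; eliminate column r from the other rows.
Row 3 update in column RHS: 16 − 1·(17/6) = 79/6.

79/6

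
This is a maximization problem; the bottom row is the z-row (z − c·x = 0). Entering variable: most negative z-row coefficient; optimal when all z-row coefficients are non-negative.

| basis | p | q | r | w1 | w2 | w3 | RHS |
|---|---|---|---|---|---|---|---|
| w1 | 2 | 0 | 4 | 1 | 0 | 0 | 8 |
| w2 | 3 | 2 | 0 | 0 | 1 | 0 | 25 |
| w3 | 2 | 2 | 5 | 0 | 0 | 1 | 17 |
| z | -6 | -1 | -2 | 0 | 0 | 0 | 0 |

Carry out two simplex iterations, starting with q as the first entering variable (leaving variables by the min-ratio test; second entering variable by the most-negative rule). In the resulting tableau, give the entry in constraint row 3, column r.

1/2

Ratio test on column q — row 1: entry 0 ≤ 0; row 2: 25/2 = 25/2; row 3: 17/2 = 17/2. Minimum is 17/2 at row 3 (w3 leaves); pivot element 2.
Divide row 3 by 2; eliminate column q from the other rows.
Second iteration: most negative z-row entry is -5 in column p, so p enters.
Ratio test on column p — row 1: 8/2 = 4; row 2: 8/1 = 8; row 3: (17/2)/1 = 17/2. Minimum is 4 at row 1 (w1 leaves); pivot element 2.
Divide row 1 by 2; eliminate column p from the other rows.
After both pivots, the entry at constraint row 3, column r is 1/2.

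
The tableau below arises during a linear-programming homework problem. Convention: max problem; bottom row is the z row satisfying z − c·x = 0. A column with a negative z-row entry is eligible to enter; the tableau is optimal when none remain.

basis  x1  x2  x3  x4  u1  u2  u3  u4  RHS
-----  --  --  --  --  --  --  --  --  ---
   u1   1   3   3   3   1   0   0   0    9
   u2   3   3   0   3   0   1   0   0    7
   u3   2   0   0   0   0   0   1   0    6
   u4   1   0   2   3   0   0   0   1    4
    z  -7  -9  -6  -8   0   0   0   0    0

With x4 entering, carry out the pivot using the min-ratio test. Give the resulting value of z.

Ratio test on column x4 — row 1: 9/3 = 3; row 2: 7/3 = 7/3; row 3: entry 0 ≤ 0; row 4: 4/3 = 4/3. Minimum is 4/3 at row 4 (u4 leaves); pivot element 3.
Pivot on row 4; the z-row RHS becomes 0 − (-8)·(4/3) = 32/3.

32/3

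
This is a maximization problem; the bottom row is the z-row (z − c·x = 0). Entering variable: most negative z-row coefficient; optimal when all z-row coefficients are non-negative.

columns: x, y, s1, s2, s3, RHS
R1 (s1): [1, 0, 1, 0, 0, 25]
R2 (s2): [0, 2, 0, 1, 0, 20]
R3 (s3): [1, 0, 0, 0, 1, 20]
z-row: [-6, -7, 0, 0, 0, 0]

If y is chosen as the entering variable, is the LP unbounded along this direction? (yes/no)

no

Column y has positive entries in row(s) 2, so the ratio test bounds it — not unbounded.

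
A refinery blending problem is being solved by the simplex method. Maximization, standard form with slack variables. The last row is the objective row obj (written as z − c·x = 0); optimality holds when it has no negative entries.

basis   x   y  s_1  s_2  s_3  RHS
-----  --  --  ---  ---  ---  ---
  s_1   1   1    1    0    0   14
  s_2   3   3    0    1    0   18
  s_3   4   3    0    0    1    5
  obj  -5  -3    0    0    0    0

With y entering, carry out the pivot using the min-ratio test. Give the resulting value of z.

Ratio test on column y — row 1: 14/1 = 14; row 2: 18/3 = 6; row 3: 5/3 = 5/3. Minimum is 5/3 at row 3 (s_3 leaves); pivot element 3.
Pivot on row 3; the obj-row RHS becomes 0 − (-3)·(5/3) = 5.

5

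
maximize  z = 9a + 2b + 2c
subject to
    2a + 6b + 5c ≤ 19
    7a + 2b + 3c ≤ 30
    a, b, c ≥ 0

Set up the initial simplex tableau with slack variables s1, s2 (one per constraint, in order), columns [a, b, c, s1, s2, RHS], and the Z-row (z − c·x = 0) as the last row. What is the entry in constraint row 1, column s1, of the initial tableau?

1

Slack s1 belongs to constraint 1; its column is the unit vector e_1, so the entry in row 1 is 1.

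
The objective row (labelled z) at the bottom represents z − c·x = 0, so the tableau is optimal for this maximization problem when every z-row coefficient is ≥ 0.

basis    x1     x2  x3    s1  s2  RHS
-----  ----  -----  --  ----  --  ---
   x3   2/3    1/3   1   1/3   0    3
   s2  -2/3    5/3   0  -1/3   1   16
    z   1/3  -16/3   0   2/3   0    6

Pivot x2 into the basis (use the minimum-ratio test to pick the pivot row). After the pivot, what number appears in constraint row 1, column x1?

2

Ratio test on column x2 — row 1: 3/(1/3) = 9; row 2: 16/(5/3) = 48/5. Minimum is 9 at row 1 (x3 leaves); pivot element 1/3.
Divide row 1 by 1/3; eliminate column x2 from the other rows.
In the new row 1, the x1 entry is the old entry divided by the pivot: (2/3)/(1/3) = 2.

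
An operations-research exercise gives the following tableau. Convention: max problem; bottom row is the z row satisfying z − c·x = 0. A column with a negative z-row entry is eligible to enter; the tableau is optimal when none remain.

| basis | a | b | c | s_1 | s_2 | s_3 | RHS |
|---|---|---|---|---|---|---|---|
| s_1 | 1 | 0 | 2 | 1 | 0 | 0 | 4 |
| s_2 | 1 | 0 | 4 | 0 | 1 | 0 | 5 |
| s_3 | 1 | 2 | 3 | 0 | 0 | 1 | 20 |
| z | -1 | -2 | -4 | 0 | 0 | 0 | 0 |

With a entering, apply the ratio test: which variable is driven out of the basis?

s_1

Column a entries and ratios — s_1: 4/1 = 4; s_2: 5/1 = 5; s_3: 20/1 = 20.
Smallest ratio is 4 in the row of s_1, so s_1 leaves.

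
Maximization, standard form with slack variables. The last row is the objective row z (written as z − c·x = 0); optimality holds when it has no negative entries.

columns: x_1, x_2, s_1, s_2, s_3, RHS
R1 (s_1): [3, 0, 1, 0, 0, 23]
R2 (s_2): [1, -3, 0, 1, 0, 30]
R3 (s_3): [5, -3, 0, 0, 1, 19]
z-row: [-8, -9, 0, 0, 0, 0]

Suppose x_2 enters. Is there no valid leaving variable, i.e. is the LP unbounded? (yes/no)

yes

Every constraint-row entry in column x_2 is ≤ 0, so increasing x_2 is unbounded.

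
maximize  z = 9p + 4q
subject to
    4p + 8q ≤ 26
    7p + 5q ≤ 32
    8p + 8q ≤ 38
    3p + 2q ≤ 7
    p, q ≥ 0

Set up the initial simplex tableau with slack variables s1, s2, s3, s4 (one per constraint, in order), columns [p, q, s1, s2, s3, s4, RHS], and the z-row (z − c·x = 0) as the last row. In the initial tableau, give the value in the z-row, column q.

The z-row carries the negated objective coefficients: the q entry is -4.

-4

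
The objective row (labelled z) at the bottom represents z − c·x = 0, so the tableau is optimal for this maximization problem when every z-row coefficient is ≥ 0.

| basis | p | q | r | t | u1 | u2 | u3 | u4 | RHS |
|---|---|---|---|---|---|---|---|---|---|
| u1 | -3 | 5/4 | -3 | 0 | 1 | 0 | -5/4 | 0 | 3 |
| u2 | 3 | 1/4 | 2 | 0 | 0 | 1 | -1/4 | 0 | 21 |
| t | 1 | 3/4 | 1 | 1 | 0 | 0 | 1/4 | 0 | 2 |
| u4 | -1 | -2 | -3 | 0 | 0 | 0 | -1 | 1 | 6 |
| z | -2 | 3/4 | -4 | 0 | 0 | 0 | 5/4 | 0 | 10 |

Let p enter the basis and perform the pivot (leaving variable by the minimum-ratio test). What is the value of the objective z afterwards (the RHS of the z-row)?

14

Ratio test on column p — row 1: entry -3 ≤ 0; row 2: 21/3 = 7; row 3: 2/1 = 2; row 4: entry -1 ≤ 0. Minimum is 2 at row 3 (t leaves); pivot element 1.
Pivot on row 3; the z-row RHS becomes 10 − (-2)·2 = 14.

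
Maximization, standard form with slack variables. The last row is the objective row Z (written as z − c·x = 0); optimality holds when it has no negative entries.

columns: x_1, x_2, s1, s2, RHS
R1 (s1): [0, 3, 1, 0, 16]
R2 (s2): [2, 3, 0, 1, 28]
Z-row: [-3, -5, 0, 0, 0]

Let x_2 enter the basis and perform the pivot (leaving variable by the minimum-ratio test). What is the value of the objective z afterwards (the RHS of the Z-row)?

Ratio test on column x_2 — row 1: 16/3 = 16/3; row 2: 28/3 = 28/3. Minimum is 16/3 at row 1 (s1 leaves); pivot element 3.
Pivot on row 1; the Z-row RHS becomes 0 − (-5)·(16/3) = 80/3.

80/3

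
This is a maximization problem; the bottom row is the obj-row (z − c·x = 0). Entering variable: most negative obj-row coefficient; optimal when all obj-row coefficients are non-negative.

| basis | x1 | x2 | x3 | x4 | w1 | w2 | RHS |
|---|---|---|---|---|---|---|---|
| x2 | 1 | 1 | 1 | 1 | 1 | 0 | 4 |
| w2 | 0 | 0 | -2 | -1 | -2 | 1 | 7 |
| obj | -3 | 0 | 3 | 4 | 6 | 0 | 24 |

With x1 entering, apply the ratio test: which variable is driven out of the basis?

x2

Column x1 entries and ratios — x2: 4/1 = 4; w2: 0 ≤ 0, skip.
Smallest ratio is 4 in the row of x2, so x2 leaves.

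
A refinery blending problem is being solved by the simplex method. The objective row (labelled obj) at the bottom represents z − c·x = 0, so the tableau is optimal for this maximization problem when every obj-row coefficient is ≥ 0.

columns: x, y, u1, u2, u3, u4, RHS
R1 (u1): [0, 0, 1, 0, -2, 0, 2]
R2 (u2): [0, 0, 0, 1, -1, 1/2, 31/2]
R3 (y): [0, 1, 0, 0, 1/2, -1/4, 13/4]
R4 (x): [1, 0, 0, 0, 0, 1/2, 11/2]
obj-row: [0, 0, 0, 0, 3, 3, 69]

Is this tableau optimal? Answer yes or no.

yes

Every obj-row coefficient is ≥ 0, so the tableau is optimal.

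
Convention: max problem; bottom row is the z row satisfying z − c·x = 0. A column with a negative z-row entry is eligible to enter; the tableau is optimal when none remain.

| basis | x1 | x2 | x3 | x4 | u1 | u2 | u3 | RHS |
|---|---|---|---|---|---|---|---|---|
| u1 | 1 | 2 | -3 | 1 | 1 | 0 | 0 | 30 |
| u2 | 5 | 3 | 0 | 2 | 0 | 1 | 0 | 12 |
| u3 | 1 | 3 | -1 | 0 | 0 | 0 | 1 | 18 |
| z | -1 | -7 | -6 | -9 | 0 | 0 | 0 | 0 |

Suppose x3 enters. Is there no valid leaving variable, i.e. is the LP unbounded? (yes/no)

yes

Every constraint-row entry in column x3 is ≤ 0, so increasing x3 is unbounded.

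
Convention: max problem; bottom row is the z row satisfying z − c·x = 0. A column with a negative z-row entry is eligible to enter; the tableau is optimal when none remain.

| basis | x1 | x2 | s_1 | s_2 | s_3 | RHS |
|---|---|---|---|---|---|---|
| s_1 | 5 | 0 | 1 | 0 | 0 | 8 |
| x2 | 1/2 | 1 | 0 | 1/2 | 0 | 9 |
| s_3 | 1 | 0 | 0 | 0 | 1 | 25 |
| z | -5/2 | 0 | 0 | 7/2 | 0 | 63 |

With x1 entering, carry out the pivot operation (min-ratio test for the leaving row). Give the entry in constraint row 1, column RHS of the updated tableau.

8/5

Ratio test on column x1 — row 1: 8/5 = 8/5; row 2: 9/(1/2) = 18; row 3: 25/1 = 25. Minimum is 8/5 at row 1 (s_1 leaves); pivot element 5.
Divide row 1 by 5; eliminate column x1 from the other rows.
In the new row 1, the RHS entry is the old entry divided by the pivot: 8/5 = 8/5.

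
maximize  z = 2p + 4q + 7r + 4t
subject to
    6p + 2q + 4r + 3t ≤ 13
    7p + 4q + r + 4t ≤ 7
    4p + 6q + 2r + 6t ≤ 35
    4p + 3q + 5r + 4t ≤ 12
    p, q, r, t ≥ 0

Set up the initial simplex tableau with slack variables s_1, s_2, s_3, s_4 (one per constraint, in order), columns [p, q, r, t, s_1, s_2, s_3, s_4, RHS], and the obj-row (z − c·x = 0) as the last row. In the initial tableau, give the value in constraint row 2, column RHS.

The RHS of constraint 2 is b_2 = 7.

7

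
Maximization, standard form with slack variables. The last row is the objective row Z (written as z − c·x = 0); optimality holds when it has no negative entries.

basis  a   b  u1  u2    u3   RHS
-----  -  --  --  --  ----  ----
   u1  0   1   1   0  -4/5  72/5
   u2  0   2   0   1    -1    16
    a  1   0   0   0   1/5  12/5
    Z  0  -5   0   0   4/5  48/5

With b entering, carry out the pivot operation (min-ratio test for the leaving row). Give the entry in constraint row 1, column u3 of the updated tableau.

Ratio test on column b — row 1: (72/5)/1 = 72/5; row 2: 16/2 = 8; row 3: entry 0 ≤ 0. Minimum is 8 at row 2 (u2 leaves); pivot element 2.
Divide row 2 by 2; eliminate column b from the other rows.
Row 1 update in column u3: -4/5 − 1·(-1/2) = -3/10.

-3/10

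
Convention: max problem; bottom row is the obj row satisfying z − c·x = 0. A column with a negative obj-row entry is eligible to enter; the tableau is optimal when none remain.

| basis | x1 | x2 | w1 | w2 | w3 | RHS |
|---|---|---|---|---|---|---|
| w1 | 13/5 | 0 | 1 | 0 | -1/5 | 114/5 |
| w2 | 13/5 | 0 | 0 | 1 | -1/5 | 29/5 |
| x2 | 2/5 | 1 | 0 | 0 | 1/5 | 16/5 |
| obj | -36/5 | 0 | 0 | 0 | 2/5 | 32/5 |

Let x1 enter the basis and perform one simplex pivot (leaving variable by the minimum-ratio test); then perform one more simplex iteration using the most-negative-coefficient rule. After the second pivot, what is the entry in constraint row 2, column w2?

Ratio test on column x1 — row 1: (114/5)/(13/5) = 114/13; row 2: (29/5)/(13/5) = 29/13; row 3: (16/5)/(2/5) = 8. Minimum is 29/13 at row 2 (w2 leaves); pivot element 13/5.
Divide row 2 by 13/5; eliminate column x1 from the other rows.
Second iteration: most negative obj-row entry is -2/13 in column w3, so w3 enters.
Ratio test on column w3 — row 1: entry 0 ≤ 0; row 2: entry -1/13 ≤ 0; row 3: (30/13)/(3/13) = 10. Minimum is 10 at row 3 (x2 leaves); pivot element 3/13.
Divide row 3 by 3/13; eliminate column w3 from the other rows.
After both pivots, the entry at constraint row 2, column w2 is 1/3.

1/3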